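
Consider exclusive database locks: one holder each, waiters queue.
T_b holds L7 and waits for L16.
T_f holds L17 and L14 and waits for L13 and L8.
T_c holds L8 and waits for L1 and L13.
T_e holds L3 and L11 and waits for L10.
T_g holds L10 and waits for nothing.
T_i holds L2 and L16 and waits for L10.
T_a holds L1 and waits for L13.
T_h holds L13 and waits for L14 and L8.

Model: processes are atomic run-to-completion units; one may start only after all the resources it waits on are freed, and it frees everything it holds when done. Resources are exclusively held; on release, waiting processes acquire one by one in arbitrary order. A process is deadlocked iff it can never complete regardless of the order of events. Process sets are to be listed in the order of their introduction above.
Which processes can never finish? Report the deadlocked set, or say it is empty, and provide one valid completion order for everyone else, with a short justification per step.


The deadlocked set is T_f, T_c, T_a and T_h.
Key observation: T_f -> T_c -> T_a -> T_h -> T_f is a circular wait — nothing in it can go first; no other process is dragged down with it.
One completion order for the rest: T_g, T_e, T_i, T_b.
Verifying each step:
  T_g waits on nothing -> runs at once and releases L10
  T_e waits on L10 — all released -> runs and releases L3 and L11
  T_i waits on L10 — all released -> runs and releases L2 and L16
  T_b waits on L16 — all released -> runs and releases L7


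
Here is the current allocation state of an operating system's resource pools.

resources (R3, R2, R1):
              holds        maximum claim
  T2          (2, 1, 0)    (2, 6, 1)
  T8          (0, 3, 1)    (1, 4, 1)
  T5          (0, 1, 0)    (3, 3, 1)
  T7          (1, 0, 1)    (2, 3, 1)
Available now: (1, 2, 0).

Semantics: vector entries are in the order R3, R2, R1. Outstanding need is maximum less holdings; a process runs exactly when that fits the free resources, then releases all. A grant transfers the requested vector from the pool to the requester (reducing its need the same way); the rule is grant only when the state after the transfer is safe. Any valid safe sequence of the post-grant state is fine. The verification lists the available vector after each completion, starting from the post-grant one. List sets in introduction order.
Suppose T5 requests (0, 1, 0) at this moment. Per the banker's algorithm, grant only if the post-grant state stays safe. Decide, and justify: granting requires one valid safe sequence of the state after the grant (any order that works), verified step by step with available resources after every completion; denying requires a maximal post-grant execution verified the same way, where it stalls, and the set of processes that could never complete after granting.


DENY. Granting would leave the state unsafe.
Key observation: after T8, T7 the pool peaks at (2, 4, 2), and each blocked process is short somewhere: T2 on R2; T5 on R3.
After a pretend grant, a maximal execution: T8, T7 — then nothing else fits. Verifying each step:
  pool = (1, 1, 0)
  run T8 (needs (1, 1, 0), free (1, 1, 0)); after release of (0, 3, 1) the pool is (1, 4, 1)
  run T7 (needs (1, 3, 0), free (1, 4, 1)); after release of (1, 0, 1) the pool is (2, 4, 2)
  blocked: T2 wants (0, 5, 1), pool (2, 4, 2) — not enough R2
  blocked: T5 wants (3, 1, 1), pool (2, 4, 2) — not enough R3
Processes that could never finish after the grant: T2 and T5.


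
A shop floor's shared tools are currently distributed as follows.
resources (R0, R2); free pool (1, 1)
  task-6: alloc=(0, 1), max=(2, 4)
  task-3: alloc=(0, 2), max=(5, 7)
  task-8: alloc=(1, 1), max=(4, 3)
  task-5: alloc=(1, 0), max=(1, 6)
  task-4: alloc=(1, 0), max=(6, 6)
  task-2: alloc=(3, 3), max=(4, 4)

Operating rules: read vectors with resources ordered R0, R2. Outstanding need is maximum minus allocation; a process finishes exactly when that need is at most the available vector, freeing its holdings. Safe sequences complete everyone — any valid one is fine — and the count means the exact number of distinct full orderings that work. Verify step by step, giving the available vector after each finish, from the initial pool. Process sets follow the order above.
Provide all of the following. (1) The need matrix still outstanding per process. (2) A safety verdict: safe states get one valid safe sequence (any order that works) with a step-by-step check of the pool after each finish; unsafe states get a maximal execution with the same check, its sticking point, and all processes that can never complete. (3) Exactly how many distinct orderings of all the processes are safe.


(1) Need matrix, components ordered R0, R2:
  task-6: (2, 3)
  task-3: (5, 5)
  task-8: (3, 2)
  task-5: (0, 6)
  task-4: (5, 6)
  task-2: (1, 1)
(2) SAFE. One safe sequence: task-2, task-8, task-3, task-4, task-5, task-6.
Key observation: the first exact fit in this order is task-2 — it needs (1, 1) with (1, 1) free, meeting a requested resource to the last unit.
Walking it through:
  pool = (1, 1)
  task-2: need (1, 1) fits (1, 1); releases (3, 3), pool now (4, 4)
  task-8: need (3, 2) fits (4, 4); releases (1, 1), pool now (5, 5)
  task-3: need (5, 5) fits (5, 5); releases (0, 2), pool now (5, 7)
  task-4: need (5, 6) fits (5, 7); releases (1, 0), pool now (6, 7)
  task-5: need (0, 6) fits (6, 7); releases (1, 0), pool now (7, 7)
  task-6: need (2, 3) fits (7, 7); releases (0, 1), pool now (7, 8)
(3) The exact count: 18 of the possible complete orderings are safe sequences.


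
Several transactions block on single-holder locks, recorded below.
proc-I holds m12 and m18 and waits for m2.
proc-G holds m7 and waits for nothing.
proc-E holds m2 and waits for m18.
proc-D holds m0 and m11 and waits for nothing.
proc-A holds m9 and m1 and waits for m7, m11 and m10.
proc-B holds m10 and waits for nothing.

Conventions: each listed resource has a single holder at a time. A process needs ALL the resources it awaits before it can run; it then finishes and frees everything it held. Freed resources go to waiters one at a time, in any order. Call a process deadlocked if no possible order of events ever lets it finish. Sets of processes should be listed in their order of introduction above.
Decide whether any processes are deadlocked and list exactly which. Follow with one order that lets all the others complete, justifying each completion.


Deadlocked: proc-I and proc-E.
Key observation: proc-I -> proc-E -> proc-I is a circular wait — nothing in it can go first; no other process is dragged down with it.
The rest can finish in the order proc-G, proc-B, proc-D, proc-A.
Walking it through:
  run proc-G (it waits on nothing); releases m7
  run proc-B (it waits on nothing); releases m10
  run proc-D (it waits on nothing); releases m0 and m11
  proc-A waits on m7, m11 and m10 — all released -> runs and releases m9 and m1


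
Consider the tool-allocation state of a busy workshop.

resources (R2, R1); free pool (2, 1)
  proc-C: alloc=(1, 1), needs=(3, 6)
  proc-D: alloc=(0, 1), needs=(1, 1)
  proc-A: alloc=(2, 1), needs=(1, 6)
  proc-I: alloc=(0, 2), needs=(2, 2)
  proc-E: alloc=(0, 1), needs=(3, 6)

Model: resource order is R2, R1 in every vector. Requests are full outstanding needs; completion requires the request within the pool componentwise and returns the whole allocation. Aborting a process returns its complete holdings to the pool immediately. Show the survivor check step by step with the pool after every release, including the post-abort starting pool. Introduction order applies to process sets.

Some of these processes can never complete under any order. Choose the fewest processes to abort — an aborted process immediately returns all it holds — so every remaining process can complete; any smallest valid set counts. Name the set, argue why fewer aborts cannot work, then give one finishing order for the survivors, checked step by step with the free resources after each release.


The answer: abort proc-C and proc-A.
Key observation: aborting proc-C and proc-A returns (3, 2), and proc-E — hopeless before — runs at step 3 with the returned capacity in the pool.
No one abort is enough; case by case: proc-C alone leaves proc-A blocked (short on R1); proc-D alone leaves proc-C blocked (short on R2 and R1); proc-A alone leaves proc-C blocked (short on R1); proc-I alone leaves proc-C blocked (short on R2 and R1); proc-E alone leaves proc-C blocked (short on R2 and R1).
Survivors finish in the order: proc-I, proc-D, proc-E. Step-by-step check (pool after the aborts first):
  pool = (5, 3)
  proc-I: need (2, 2) fits (5, 3); releases (0, 2), pool now (5, 5)
  proc-D: need (1, 1) fits (5, 5); releases (0, 1), pool now (5, 6)
  proc-E: need (3, 6) fits (5, 6); releases (0, 1), pool now (5, 7)


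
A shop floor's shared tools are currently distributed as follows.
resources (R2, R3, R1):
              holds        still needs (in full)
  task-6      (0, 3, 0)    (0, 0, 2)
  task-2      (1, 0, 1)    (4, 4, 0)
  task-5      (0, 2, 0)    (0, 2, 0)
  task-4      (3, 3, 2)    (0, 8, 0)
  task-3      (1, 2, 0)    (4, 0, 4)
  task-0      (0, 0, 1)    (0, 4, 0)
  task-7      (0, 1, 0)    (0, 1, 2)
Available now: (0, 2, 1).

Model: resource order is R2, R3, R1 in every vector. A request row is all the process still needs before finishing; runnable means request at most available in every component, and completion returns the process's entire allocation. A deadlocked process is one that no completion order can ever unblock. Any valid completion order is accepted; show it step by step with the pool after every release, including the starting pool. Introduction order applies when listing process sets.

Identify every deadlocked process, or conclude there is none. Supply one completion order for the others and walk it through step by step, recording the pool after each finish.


Deadlocked set: task-2 and task-3.
Key observation: the pool after task-5, task-0, task-6, task-7, task-4 is (3, 11, 4); every surviving request exceeds it in R2, so progress ends there.
A valid finishing order for the others: task-5, task-0, task-6, task-7, task-4. Walking it through:
  pool = (0, 2, 1)
  run task-5 (needs (0, 2, 0), free (0, 2, 1)); after release of (0, 2, 0) the pool is (0, 4, 1)
  run task-0 (needs (0, 4, 0), free (0, 4, 1)); after release of (0, 0, 1) the pool is (0, 4, 2)
  run task-6 (needs (0, 0, 2), free (0, 4, 2)); after release of (0, 3, 0) the pool is (0, 7, 2)
  run task-7 (needs (0, 1, 2), free (0, 7, 2)); after release of (0, 1, 0) the pool is (0, 8, 2)
  run task-4 (needs (0, 8, 0), free (0, 8, 2)); after release of (3, 3, 2) the pool is (3, 11, 4)
None of the blocked processes ever fits:
  task-2 still needs (4, 4, 0) but only (3, 11, 4) is free — short on R2
  task-3 still needs (4, 0, 4) but only (3, 11, 4) is free — short on R2


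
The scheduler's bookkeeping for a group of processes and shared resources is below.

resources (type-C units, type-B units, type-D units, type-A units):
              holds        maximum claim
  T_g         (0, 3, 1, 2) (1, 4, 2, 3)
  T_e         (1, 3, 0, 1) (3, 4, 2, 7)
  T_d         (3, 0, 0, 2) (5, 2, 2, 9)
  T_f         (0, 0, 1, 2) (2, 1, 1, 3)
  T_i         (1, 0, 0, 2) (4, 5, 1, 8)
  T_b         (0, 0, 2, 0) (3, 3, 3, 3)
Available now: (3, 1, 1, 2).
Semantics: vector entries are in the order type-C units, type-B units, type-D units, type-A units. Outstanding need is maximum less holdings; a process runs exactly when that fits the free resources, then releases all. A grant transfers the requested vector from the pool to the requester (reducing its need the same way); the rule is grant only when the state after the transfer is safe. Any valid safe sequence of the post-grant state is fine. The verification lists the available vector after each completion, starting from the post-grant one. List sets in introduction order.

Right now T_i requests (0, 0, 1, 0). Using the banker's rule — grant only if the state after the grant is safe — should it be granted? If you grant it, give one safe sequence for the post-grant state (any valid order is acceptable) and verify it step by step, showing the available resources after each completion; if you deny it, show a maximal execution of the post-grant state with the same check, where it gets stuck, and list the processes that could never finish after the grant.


GRANT: granting preserves safety; a valid post-grant sequence is T_f, T_g, T_e, T_i, T_d, T_b.
Key observation: the transfer keeps a workable pool ((3, 1, 0, 2)); T_f starts the safe sequence.
Check on the post-grant state, step by step:
  pool = (3, 1, 0, 2)
  T_f: need (2, 1, 0, 1) fits (3, 1, 0, 2); releases (0, 0, 1, 2), pool now (3, 1, 1, 4)
  T_g: need (1, 1, 1, 1) fits (3, 1, 1, 4); releases (0, 3, 1, 2), pool now (3, 4, 2, 6)
  T_e: need (2, 1, 2, 6) fits (3, 4, 2, 6); releases (1, 3, 0, 1), pool now (4, 7, 2, 7)
  T_i: need (3, 5, 0, 6) fits (4, 7, 2, 7); releases (1, 0, 1, 2), pool now (5, 7, 3, 9)
  T_d: need (2, 2, 2, 7) fits (5, 7, 3, 9); releases (3, 0, 0, 2), pool now (8, 7, 3, 11)
  T_b: need (3, 3, 1, 3) fits (8, 7, 3, 11); releases (0, 0, 2, 0), pool now (8, 7, 5, 11)


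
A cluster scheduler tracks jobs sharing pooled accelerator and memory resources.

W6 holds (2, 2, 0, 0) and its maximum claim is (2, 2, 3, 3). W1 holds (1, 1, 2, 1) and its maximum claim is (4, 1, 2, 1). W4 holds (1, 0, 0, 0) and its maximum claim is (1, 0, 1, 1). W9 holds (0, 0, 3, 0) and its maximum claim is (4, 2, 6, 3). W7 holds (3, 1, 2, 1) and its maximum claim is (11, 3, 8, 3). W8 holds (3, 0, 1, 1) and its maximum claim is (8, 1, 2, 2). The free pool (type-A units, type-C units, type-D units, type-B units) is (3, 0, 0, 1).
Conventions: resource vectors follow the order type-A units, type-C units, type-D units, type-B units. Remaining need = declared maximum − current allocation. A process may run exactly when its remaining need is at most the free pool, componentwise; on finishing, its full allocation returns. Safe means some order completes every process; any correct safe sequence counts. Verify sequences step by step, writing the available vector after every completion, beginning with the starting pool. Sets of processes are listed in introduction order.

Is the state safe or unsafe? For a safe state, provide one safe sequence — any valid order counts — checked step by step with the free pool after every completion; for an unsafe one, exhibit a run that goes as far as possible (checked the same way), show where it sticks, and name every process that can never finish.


The state is SAFE; one workable sequence: W1, W4, W8, W6, W9, W7.
Key observation: reading the order forward, W1 is the first process whose need (3, 0, 0, 0) meets the free pool (3, 0, 0, 1) exactly on a resource it requests.
Verifying each step:
  pool = (3, 0, 0, 1)
  W1: need (3, 0, 0, 0) fits (3, 0, 0, 1); releases (1, 1, 2, 1), pool now (4, 1, 2, 2)
  W4: need (0, 0, 1, 1) fits (4, 1, 2, 2); releases (1, 0, 0, 0), pool now (5, 1, 2, 2)
  W8: need (5, 1, 1, 1) fits (5, 1, 2, 2); releases (3, 0, 1, 1), pool now (8, 1, 3, 3)
  W6: need (0, 0, 3, 3) fits (8, 1, 3, 3); releases (2, 2, 0, 0), pool now (10, 3, 3, 3)
  W9: need (4, 2, 3, 3) fits (10, 3, 3, 3); releases (0, 0, 3, 0), pool now (10, 3, 6, 3)
  W7: need (8, 2, 6, 2) fits (10, 3, 6, 3); releases (3, 1, 2, 1), pool now (13, 4, 8, 4)


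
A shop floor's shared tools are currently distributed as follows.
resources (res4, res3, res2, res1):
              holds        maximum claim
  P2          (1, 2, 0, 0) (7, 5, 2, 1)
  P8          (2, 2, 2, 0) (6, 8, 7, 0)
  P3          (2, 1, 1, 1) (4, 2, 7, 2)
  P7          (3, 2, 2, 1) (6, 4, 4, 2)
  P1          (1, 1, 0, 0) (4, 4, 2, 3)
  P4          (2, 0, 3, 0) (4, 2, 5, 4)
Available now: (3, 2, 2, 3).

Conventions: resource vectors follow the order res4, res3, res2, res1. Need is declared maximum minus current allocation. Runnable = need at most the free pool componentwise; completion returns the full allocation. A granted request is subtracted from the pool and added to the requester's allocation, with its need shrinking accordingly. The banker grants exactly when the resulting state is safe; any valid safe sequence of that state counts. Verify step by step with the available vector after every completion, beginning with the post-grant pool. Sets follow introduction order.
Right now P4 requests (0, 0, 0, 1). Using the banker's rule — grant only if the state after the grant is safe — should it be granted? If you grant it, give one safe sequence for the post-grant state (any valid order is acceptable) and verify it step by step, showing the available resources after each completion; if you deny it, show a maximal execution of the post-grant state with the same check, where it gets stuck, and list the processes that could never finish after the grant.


GRANT — the state after the grant stays safe, e.g. via P7, P4, P3, P1, P8, P2.
Key observation: even at the reduced pool (3, 2, 2, 2), P7 fits immediately, so safety survives the grant.
Check on the post-grant state, step by step:
  pool = (3, 2, 2, 2)
  P7 needs (3, 2, 2, 1) <= (3, 2, 2, 2) -> finishes; pool += (3, 2, 2, 1) = (6, 4, 4, 3)
  P4 needs (2, 2, 2, 3) <= (6, 4, 4, 3) -> finishes; pool += (2, 0, 3, 1) = (8, 4, 7, 4)
  P3 needs (2, 1, 6, 1) <= (8, 4, 7, 4) -> finishes; pool += (2, 1, 1, 1) = (10, 5, 8, 5)
  P1 needs (3, 3, 2, 3) <= (10, 5, 8, 5) -> finishes; pool += (1, 1, 0, 0) = (11, 6, 8, 5)
  P8 needs (4, 6, 5, 0) <= (11, 6, 8, 5) -> finishes; pool += (2, 2, 2, 0) = (13, 8, 10, 5)
  P2 needs (6, 3, 2, 1) <= (13, 8, 10, 5) -> finishes; pool += (1, 2, 0, 0) = (14, 10, 10, 5)


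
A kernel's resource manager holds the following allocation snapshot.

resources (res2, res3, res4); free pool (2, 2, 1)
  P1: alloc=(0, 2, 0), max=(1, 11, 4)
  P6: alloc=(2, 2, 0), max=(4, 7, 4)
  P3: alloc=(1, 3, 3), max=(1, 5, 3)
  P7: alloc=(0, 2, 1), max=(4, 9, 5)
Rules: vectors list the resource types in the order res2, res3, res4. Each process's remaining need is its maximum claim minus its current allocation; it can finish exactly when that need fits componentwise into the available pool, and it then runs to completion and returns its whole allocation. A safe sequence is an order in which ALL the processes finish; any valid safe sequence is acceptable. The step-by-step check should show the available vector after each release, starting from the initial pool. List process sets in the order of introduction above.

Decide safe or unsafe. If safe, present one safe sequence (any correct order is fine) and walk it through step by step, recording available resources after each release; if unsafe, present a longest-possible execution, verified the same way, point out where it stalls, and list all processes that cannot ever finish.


SAFE — a valid safe sequence is P3, P6, P7, P1.
Key observation: the first exact fit in this order is P3 — it needs (0, 2, 0) with (2, 2, 1) free, meeting a requested resource to the last unit.
Step-by-step check:
  pool = (2, 2, 1)
  P3: need (0, 2, 0) fits (2, 2, 1); releases (1, 3, 3), pool now (3, 5, 4)
  P6: need (2, 5, 4) fits (3, 5, 4); releases (2, 2, 0), pool now (5, 7, 4)
  P7: need (4, 7, 4) fits (5, 7, 4); releases (0, 2, 1), pool now (5, 9, 5)
  P1: need (1, 9, 4) fits (5, 9, 5); releases (0, 2, 0), pool now (5, 11, 5)


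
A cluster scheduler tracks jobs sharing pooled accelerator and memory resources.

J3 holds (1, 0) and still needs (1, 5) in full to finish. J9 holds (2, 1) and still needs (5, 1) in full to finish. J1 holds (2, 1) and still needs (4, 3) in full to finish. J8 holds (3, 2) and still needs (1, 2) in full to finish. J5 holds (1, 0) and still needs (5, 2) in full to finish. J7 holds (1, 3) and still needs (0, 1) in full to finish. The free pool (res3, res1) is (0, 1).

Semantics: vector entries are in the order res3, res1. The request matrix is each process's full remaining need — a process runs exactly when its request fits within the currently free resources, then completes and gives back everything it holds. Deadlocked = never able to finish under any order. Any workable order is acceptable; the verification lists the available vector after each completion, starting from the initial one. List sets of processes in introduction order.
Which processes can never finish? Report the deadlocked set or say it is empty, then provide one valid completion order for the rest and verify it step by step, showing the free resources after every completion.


No process is deadlocked.
Key observation: J7 can run right away; the returned allocation unlocks the remaining processes in turn.
A valid finishing order for the others: J7, J8, J1, J9, J5, J3. Check, step by step:
  pool = (0, 1)
  J7 needs (0, 1) <= (0, 1) -> finishes; pool += (1, 3) = (1, 4)
  J8 needs (1, 2) <= (1, 4) -> finishes; pool += (3, 2) = (4, 6)
  J1 needs (4, 3) <= (4, 6) -> finishes; pool += (2, 1) = (6, 7)
  J9 needs (5, 1) <= (6, 7) -> finishes; pool += (2, 1) = (8, 8)
  J5 needs (5, 2) <= (8, 8) -> finishes; pool += (1, 0) = (9, 8)
  J3 needs (1, 5) <= (9, 8) -> finishes; pool += (1, 0) = (10, 8)


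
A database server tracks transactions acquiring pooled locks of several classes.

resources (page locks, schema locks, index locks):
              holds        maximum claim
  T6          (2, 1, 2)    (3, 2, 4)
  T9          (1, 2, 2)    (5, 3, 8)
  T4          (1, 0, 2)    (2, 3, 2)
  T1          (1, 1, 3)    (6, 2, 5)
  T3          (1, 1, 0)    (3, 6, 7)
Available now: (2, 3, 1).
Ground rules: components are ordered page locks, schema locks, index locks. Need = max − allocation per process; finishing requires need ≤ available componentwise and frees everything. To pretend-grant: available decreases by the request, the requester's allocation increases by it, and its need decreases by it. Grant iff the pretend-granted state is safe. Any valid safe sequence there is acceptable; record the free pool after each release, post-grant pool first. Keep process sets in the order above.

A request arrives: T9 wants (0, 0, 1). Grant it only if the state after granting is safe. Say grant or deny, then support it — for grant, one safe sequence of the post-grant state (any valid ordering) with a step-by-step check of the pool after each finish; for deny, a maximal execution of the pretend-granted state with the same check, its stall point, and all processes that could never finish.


GRANT. The post-grant state is safe; one safe sequence: T4, T6, T1, T9, T3.
Key observation: after the grant the pool drops to (2, 3, 0), which still lets T4 finish first and unwind the rest.
Check on the post-grant state, step by step:
  pool = (2, 3, 0)
  run T4 (needs (1, 3, 0), free (2, 3, 0)); after release of (1, 0, 2) the pool is (3, 3, 2)
  run T6 (needs (1, 1, 2), free (3, 3, 2)); after release of (2, 1, 2) the pool is (5, 4, 4)
  run T1 (needs (5, 1, 2), free (5, 4, 4)); after release of (1, 1, 3) the pool is (6, 5, 7)
  run T9 (needs (4, 1, 5), free (6, 5, 7)); after release of (1, 2, 3) the pool is (7, 7, 10)
  run T3 (needs (2, 5, 7), free (7, 7, 10)); after release of (1, 1, 0) the pool is (8, 8, 10)


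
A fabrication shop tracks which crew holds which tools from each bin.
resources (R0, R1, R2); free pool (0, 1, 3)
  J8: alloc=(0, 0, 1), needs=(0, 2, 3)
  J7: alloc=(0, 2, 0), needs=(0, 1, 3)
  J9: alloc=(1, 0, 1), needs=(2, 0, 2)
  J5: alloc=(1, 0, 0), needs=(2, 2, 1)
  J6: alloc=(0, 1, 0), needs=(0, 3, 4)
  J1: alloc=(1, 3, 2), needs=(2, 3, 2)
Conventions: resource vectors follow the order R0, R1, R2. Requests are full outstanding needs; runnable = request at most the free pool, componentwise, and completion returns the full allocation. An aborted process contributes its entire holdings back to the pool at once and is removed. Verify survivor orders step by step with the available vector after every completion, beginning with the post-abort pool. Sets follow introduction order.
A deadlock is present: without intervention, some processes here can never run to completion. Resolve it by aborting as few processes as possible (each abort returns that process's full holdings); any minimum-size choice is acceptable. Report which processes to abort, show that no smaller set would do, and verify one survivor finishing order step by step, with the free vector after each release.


Minimum abort set: J5 and J1.
Key observation: J9 could never have finished before the abort; with (2, 3, 2) returned by J5 and J1, it fits at step 1.
No one abort is enough; case by case: J8 alone leaves J9 blocked (short on R0); J7 alone leaves J9 blocked (short on R0); J9 alone leaves J5 blocked (short on R0); J5 alone leaves J9 blocked (short on R0); J6 alone leaves J9 blocked (short on R0); J1 alone leaves J9 blocked (short on R0).
One survivor order: J9, J7, J6, J8. Verifying each step (post-abort pool first):
  pool = (2, 4, 5)
  J9: need (2, 0, 2) fits (2, 4, 5); releases (1, 0, 1), pool now (3, 4, 6)
  J7: need (0, 1, 3) fits (3, 4, 6); releases (0, 2, 0), pool now (3, 6, 6)
  J6: need (0, 3, 4) fits (3, 6, 6); releases (0, 1, 0), pool now (3, 7, 6)
  J8: need (0, 2, 3) fits (3, 7, 6); releases (0, 0, 1), pool now (3, 7, 7)


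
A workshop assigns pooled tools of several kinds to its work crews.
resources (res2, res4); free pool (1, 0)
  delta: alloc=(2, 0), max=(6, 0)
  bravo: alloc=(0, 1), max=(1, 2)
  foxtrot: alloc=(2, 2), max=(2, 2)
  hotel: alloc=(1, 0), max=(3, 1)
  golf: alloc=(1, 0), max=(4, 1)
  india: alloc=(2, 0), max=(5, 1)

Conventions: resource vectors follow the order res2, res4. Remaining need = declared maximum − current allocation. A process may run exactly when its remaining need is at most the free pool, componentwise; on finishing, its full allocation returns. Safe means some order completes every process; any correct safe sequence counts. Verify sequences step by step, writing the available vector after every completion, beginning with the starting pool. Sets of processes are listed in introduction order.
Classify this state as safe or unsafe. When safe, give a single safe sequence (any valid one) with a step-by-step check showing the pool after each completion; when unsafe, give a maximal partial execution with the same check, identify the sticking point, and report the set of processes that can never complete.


SAFE, for example via the order foxtrot, bravo, golf, hotel, delta, india.
Key observation: golf is the earliest step where a requested resource binds exactly: need (3, 1), pool (3, 3) at its turn.
Check, step by step:
  pool = (1, 0)
  run foxtrot (needs (0, 0), free (1, 0)); after release of (2, 2) the pool is (3, 2)
  run bravo (needs (1, 1), free (3, 2)); after release of (0, 1) the pool is (3, 3)
  run golf (needs (3, 1), free (3, 3)); after release of (1, 0) the pool is (4, 3)
  run hotel (needs (2, 1), free (4, 3)); after release of (1, 0) the pool is (5, 3)
  run delta (needs (4, 0), free (5, 3)); after release of (2, 0) the pool is (7, 3)
  run india (needs (3, 1), free (7, 3)); after release of (2, 0) the pool is (9, 3)


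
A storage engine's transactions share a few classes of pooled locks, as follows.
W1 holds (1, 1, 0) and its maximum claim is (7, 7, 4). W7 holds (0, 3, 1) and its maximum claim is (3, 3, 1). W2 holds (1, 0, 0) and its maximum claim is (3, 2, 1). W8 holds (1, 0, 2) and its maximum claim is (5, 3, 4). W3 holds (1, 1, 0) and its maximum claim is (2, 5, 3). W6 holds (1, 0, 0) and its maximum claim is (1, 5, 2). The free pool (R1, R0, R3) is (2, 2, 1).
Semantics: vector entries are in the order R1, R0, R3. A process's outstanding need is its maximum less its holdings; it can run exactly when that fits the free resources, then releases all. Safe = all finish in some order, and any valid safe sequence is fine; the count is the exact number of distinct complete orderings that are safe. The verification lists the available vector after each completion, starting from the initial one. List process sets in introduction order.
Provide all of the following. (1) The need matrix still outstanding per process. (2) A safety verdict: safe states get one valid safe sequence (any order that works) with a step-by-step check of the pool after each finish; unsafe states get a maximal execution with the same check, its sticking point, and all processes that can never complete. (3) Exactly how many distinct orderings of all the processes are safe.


(1) Need matrix, components ordered R1, R0, R3:
  W1: (6, 6, 4)
  W7: (3, 0, 0)
  W2: (2, 2, 1)
  W8: (4, 3, 2)
  W3: (1, 4, 3)
  W6: (0, 5, 2)
(2) SAFE. One safe sequence: W2, W7, W6, W8, W3, W1.
Key observation: reading the order forward, W2 is the first process whose need (2, 2, 1) meets the free pool (2, 2, 1) exactly on a resource it requests.
Verifying each step:
  pool = (2, 2, 1)
  W2: need (2, 2, 1) fits (2, 2, 1); releases (1, 0, 0), pool now (3, 2, 1)
  W7: need (3, 0, 0) fits (3, 2, 1); releases (0, 3, 1), pool now (3, 5, 2)
  W6: need (0, 5, 2) fits (3, 5, 2); releases (1, 0, 0), pool now (4, 5, 2)
  W8: need (4, 3, 2) fits (4, 5, 2); releases (1, 0, 2), pool now (5, 5, 4)
  W3: need (1, 4, 3) fits (5, 5, 4); releases (1, 1, 0), pool now (6, 6, 4)
  W1: need (6, 6, 4) fits (6, 6, 4); releases (1, 1, 0), pool now (7, 7, 4)
(3) The exact count: 1 of the possible complete orderings is a safe sequence.


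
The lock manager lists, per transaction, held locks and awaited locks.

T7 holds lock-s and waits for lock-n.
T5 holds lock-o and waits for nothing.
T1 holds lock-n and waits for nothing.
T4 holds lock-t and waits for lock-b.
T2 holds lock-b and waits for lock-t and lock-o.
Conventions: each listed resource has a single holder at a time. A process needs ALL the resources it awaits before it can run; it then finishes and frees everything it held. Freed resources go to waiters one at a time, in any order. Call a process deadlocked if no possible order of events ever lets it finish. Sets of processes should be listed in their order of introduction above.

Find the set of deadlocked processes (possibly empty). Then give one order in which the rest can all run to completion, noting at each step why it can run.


Deadlocked: T4 and T2.
Key observation: nobody on the ring T4 -> T2 -> T4 can start until another member finishes, which never happens; no other process is dragged down with it.
A valid finishing order for the others: T5, T1, T7.
Walking it through:
  T5 waits on nothing -> runs at once and releases lock-o
  T1 waits on nothing -> runs at once and releases lock-n
  T7: everything it awaited (lock-n) is free; runs, freeing lock-s


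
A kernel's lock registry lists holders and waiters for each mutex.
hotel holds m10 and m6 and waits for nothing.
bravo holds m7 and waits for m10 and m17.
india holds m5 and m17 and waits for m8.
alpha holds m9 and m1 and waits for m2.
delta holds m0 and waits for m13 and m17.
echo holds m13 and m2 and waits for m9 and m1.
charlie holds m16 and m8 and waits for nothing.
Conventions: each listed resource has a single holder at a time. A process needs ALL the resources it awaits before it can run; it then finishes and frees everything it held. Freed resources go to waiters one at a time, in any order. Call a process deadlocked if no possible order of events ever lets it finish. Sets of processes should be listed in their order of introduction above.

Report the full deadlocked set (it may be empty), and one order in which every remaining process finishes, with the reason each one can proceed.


The deadlocked set is alpha, delta and echo.
Key observation: the cycle alpha -> echo -> alpha can never break — each member waits on the next; delta waits into the deadlock from upstream.
A valid finishing order for the others: charlie, hotel, india, bravo.
Walking it through:
  charlie waits on nothing -> runs at once and releases m16 and m8
  hotel waits on nothing -> runs at once and releases m10 and m6
  run india (all its waits — m8 — are resolved); releases m5 and m17
  run bravo (all its waits — m10 and m17 — are resolved); releases m7


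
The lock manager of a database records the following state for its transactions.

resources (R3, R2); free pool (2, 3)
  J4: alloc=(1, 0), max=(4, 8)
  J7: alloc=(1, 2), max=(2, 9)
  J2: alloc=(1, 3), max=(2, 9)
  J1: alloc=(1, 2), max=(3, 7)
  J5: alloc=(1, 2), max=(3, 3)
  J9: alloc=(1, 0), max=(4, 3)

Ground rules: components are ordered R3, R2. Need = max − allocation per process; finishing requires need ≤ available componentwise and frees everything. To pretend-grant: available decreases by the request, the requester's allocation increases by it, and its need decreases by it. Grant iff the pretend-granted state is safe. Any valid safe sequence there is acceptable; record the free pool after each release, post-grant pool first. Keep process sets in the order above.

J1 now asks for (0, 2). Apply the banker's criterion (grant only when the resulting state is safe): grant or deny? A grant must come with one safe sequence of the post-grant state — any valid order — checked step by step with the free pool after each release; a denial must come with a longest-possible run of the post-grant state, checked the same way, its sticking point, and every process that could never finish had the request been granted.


GRANT. The post-grant state is safe; one safe sequence: J5, J1, J7, J2, J4, J9.
Key observation: the grant leaves (2, 1) free — enough for J5, whose release restarts the cascade.
Step-by-step check of the post-grant state:
  pool = (2, 1)
  J5: need (2, 1) fits (2, 1); releases (1, 2), pool now (3, 3)
  J1: need (2, 3) fits (3, 3); releases (1, 4), pool now (4, 7)
  J7: need (1, 7) fits (4, 7); releases (1, 2), pool now (5, 9)
  J2: need (1, 6) fits (5, 9); releases (1, 3), pool now (6, 12)
  J4: need (3, 8) fits (6, 12); releases (1, 0), pool now (7, 12)
  J9: need (3, 3) fits (7, 12); releases (1, 0), pool now (8, 12)


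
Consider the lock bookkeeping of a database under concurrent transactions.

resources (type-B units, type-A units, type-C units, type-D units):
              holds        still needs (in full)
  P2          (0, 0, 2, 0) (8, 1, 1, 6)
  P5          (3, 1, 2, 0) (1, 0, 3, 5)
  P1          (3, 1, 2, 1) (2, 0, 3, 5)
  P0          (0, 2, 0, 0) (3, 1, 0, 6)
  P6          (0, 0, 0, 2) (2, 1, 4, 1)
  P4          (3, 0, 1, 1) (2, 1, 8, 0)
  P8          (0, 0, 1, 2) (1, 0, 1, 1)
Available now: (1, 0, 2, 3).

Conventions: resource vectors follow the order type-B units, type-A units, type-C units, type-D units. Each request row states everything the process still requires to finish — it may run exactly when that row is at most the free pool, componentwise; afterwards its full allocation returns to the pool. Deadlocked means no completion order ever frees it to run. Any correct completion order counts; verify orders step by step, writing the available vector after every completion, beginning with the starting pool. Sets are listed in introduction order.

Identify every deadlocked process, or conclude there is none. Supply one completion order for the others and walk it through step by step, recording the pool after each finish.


The deadlocked set is P2 and P4.
Key observation: after P8, P5, P6, P1, P0 the pool peaks at (7, 4, 7, 8), and each blocked process is short somewhere: P2 on type-B units; P4 on type-C units.
A valid finishing order for the others: P8, P5, P6, P1, P0. Verifying each step:
  pool = (1, 0, 2, 3)
  P8 needs (1, 0, 1, 1) <= (1, 0, 2, 3) -> finishes; pool += (0, 0, 1, 2) = (1, 0, 3, 5)
  P5 needs (1, 0, 3, 5) <= (1, 0, 3, 5) -> finishes; pool += (3, 1, 2, 0) = (4, 1, 5, 5)
  P6 needs (2, 1, 4, 1) <= (4, 1, 5, 5) -> finishes; pool += (0, 0, 0, 2) = (4, 1, 5, 7)
  P1 needs (2, 0, 3, 5) <= (4, 1, 5, 7) -> finishes; pool += (3, 1, 2, 1) = (7, 2, 7, 8)
  P0 needs (3, 1, 0, 6) <= (7, 2, 7, 8) -> finishes; pool += (0, 2, 0, 0) = (7, 4, 7, 8)
None of the blocked processes ever fits:
  P2 cannot run: need (8, 1, 1, 6) vs free (7, 4, 7, 8) (insufficient type-B units)
  P4 cannot run: need (2, 1, 8, 0) vs free (7, 4, 7, 8) (insufficient type-C units)


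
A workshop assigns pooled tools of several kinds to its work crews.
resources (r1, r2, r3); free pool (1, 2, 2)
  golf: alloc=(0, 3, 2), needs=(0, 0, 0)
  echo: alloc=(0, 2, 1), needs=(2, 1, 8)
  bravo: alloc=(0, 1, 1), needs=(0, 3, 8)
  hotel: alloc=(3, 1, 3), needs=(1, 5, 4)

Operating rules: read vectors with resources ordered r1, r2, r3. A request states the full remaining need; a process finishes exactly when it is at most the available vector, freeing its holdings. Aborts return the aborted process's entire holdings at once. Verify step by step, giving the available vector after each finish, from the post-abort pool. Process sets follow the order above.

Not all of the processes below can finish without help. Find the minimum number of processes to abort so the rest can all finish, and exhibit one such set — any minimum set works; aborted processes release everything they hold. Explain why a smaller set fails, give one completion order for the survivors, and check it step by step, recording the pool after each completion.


Abort bravo.
Key observation: aborting bravo returns (0, 1, 1), and echo — hopeless before — runs at step 3 with the returned capacity in the pool.
Why nothing smaller works: aborting no one leaves the state deadlocked as given.
Survivors finish in the order: golf, hotel, echo. Check, step by step (pool after the aborts first):
  pool = (1, 3, 3)
  golf: need (0, 0, 0) fits (1, 3, 3); releases (0, 3, 2), pool now (1, 6, 5)
  hotel: need (1, 5, 4) fits (1, 6, 5); releases (3, 1, 3), pool now (4, 7, 8)
  echo: need (2, 1, 8) fits (4, 7, 8); releases (0, 2, 1), pool now (4, 9, 9)


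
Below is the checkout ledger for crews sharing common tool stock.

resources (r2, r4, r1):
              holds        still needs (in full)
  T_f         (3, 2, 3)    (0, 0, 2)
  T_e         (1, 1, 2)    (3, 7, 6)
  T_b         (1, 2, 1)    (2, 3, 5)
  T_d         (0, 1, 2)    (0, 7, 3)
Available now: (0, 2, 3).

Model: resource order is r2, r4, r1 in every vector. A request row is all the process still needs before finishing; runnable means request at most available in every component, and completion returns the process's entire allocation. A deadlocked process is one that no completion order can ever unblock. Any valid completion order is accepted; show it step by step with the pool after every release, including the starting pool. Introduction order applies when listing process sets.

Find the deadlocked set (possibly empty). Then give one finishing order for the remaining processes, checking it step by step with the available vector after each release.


Deadlocked set: T_e and T_d.
Key observation: no order helps: past T_f, T_b, the free pool tops out at (4, 6, 7), below what each blocked process needs in r4.
One completion order for the rest: T_f, T_b. Walking it through:
  pool = (0, 2, 3)
  T_f needs (0, 0, 2) <= (0, 2, 3) -> finishes; pool += (3, 2, 3) = (3, 4, 6)
  T_b needs (2, 3, 5) <= (3, 4, 6) -> finishes; pool += (1, 2, 1) = (4, 6, 7)
The blocked processes can never fit:
  blocked: T_e wants (3, 7, 6), pool (4, 6, 7) — not enough r4
  blocked: T_d wants (0, 7, 3), pool (4, 6, 7) — not enough r4


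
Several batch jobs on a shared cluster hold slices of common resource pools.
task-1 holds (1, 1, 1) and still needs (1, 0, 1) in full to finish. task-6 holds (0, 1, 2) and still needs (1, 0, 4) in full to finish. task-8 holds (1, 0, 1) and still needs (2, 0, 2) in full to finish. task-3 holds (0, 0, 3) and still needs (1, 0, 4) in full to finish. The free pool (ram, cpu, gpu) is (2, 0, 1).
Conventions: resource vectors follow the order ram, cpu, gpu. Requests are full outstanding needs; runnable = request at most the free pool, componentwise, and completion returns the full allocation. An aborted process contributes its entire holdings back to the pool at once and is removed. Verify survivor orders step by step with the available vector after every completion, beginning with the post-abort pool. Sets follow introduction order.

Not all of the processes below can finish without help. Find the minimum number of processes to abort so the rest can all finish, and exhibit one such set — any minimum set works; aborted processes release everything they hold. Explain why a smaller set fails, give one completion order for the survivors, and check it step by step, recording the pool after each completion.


Minimum abort set: task-3.
Key observation: task-6 could never have finished before the abort; with (0, 0, 3) returned by task-3, it fits at step 3.
Minimality: the empty abort set fails — the state is deadlocked as it stands.
One survivor order: task-1, task-8, task-6. Step-by-step check (post-abort pool first):
  pool = (2, 0, 4)
  run task-1 (needs (1, 0, 1), free (2, 0, 4)); after release of (1, 1, 1) the pool is (3, 1, 5)
  run task-8 (needs (2, 0, 2), free (3, 1, 5)); after release of (1, 0, 1) the pool is (4, 1, 6)
  run task-6 (needs (1, 0, 4), free (4, 1, 6)); after release of (0, 1, 2) the pool is (4, 2, 8)
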